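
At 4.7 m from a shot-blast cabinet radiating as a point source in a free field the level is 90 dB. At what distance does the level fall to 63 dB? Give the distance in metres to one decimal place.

105.2 m

Point-source spreading drops the level by 20·log₁₀(r₂/r₁); inverting, r₂/r₁ = 10^(ΔL/20).
r₂ = 4.7·10^((90−63)/20) = 4.7·10^(27.0/20) = 105.22 m.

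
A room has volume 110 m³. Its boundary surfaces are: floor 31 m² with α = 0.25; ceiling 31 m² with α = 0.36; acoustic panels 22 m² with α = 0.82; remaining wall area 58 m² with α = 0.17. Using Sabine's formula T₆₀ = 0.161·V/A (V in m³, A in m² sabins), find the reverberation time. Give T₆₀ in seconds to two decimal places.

0.38 s

A = Σ Sᵢαᵢ = 31·0.25 + 31·0.36 + 22·0.82 + 58·0.17 = 46.81 m².
T₆₀ = 0.161·V/A = 0.161·110/46.81 = 0.378 s.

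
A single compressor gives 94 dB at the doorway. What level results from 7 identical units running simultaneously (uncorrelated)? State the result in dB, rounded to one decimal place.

With 7 equal, uncorrelated contributions the intensity is 7× that of one unit, giving a rise of 10·log₁₀ 7.
L_total = 94 + 10·log₁₀(7) = 94 + 8.451 = 102.45 dB.

102.5 dB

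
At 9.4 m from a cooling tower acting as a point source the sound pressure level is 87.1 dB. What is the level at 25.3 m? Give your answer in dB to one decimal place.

For a point source, L₂ = L₁ − 20·log₁₀(r₂/r₁).
L₂ = 87.1 − 20·log₁₀(25.3/9.4) = 87.1 − 8.600 = 78.50 dB.

78.5 dB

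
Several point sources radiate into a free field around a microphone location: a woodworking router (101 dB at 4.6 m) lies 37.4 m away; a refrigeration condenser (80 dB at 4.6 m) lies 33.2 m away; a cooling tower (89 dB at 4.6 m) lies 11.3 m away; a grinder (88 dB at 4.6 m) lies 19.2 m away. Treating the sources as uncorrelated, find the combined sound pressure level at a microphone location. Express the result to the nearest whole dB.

Apply inverse-square spreading to bring every level to the receiver, then sum 10^(L/10).
woodworking router: 101 − 20·log₁₀(37.4/4.6) = 101 − 18.20 = 82.80 dB.
refrigeration condenser: 80 − 20·log₁₀(33.2/4.6) = 80 − 17.17 = 62.83 dB.
cooling tower: 89 − 20·log₁₀(11.3/4.6) = 89 − 7.81 = 81.19 dB.
grinder: 88 − 20·log₁₀(19.2/4.6) = 88 − 12.41 = 75.59 dB.
Σ 10^(L/10) = 3.602e+08 → L_total = 10·log₁₀(3.602e+08) = 85.57 dB.

86 dB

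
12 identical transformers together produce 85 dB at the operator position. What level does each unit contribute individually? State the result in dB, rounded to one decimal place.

Dividing the total intensity by 12 lowers the level by 10·log₁₀ 12 = 10.792 dB: L₁ = 85 − 10.792.

74.2 dB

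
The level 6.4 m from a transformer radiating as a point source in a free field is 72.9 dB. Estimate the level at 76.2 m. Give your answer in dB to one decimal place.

51.4 dB

Point-source attenuation: ΔL = 20·log₁₀(r₂/r₁) = 20·log₁₀(76.2/6.4) = 21.515 dB.
L₂ = 72.9 − 20·log₁₀(76.2/6.4) = 72.9 − 21.515 = 51.38 dB.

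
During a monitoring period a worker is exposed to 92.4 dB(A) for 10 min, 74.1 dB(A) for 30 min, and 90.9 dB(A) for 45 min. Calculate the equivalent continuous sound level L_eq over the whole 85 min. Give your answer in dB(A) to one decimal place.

The energy average is taken in the linear domain: L_eq = 10·log₁₀[(Σ tᵢ·10^(Lᵢ/10))/T], T = 85 min.
Σ tᵢ·10^(Lᵢ/10) = 10·10^(92.4/10) + 30·10^(74.1/10) + 45·10^(90.9/10) = 7.351e+10.
L_eq = 10·log₁₀(7.351e+10/85) = 89.37 dB(A).

89.4 dB(A)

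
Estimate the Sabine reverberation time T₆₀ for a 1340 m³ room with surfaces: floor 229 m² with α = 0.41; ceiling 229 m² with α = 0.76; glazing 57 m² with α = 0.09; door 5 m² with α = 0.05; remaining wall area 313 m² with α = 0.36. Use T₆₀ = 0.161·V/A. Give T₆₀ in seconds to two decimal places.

0.56 s

Total absorption A = 229·0.41 + 229·0.76 + 57·0.09 + 5·0.05 + 313·0.36 = 385.99 m² sabins.
T₆₀ = 0.161 × 1340 / 385.99 = 0.559 s.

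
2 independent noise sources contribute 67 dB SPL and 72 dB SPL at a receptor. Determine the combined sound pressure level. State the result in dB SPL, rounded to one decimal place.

Incoherent sources combine by intensity addition: L_total = 10·log₁₀(Σ 10^(L_i/10)).
Σ 10^(L/10) = 10^(67/10) + 10^(72/10) = 2.086e+07.
L_total = 10·log₁₀(2.086e+07) = 73.19 dB SPL.

73.2 dB SPL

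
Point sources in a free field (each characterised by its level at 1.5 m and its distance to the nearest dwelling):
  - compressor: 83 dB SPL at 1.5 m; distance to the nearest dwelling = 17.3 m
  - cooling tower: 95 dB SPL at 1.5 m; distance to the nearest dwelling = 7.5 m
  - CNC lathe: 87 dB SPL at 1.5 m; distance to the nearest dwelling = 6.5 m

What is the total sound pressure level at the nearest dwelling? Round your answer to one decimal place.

81.9 dB SPL

Apply inverse-square spreading to bring every level to the receiver, then sum 10^(L/10).
compressor: 83 − 20·log₁₀(17.3/1.5) = 83 − 21.24 = 61.76 dB SPL.
cooling tower: 95 − 20·log₁₀(7.5/1.5) = 95 − 13.98 = 81.02 dB SPL.
CNC lathe: 87 − 20·log₁₀(6.5/1.5) = 87 − 12.74 = 74.26 dB SPL.
Σ 10^(L/10) = 1.547e+08 → L_total = 10·log₁₀(1.547e+08) = 81.89 dB SPL.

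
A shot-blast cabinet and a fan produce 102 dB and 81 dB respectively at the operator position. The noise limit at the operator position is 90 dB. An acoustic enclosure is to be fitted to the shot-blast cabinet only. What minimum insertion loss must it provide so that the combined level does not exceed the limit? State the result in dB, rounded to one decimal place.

Fixed contribution from the other source: Σ 10^(L/10) = 10^(81/10) = 1.259e+08 (81.00 dB).
The limit corresponds to 10^(90/10) = 1.000e+09; subtracting the fixed part leaves 8.741e+08 for the shot-blast cabinet, i.e. 89.42 dB.
Required insertion loss = 102 − 89.42 = 12.58 dB.

12.6 dB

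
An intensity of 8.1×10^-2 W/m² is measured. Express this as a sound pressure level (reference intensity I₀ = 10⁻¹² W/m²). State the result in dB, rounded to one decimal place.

L = 10·log₁₀(I/I₀) = 10·log₁₀(8.1×10^-2/10⁻¹²) = 10·log₁₀(8.1×10^10).
L = 10·(0.9085 + 10) = 109.08 dB.

109.1 dB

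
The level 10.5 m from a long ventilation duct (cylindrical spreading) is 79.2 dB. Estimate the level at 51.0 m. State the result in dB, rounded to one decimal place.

Line-source attenuation: ΔL = 10·log₁₀(r₂/r₁) = 10·log₁₀(51.0/10.5) = 6.864 dB.
L₂ = 79.2 − 10·log₁₀(51.0/10.5) = 79.2 − 6.864 = 72.34 dB.

72.3 dB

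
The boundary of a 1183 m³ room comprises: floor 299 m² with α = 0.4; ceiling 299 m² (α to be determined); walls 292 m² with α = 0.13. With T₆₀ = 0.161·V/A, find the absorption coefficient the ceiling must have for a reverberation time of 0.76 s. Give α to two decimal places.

0.31

From T₆₀ = 0.161·V/A, the target T₆₀ = 0.76 s needs A = 0.161·1183/0.76 = 250.61 m².
Absorption from the other surfaces = 299·0.4 + 292·0.13 = 157.56 m², so the ceiling must supply 93.05 m² over 299 m².
α = 93.05/299 = 0.311.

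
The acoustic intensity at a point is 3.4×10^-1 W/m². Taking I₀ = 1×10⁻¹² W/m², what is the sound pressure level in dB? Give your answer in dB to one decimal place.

115.3 dB

L = 10·log₁₀(I/I₀) = 10·log₁₀(3.4×10^-1/10⁻¹²) = 10·log₁₀(3.4×10^11).
L = 10·(0.5315 + 11) = 115.31 dB.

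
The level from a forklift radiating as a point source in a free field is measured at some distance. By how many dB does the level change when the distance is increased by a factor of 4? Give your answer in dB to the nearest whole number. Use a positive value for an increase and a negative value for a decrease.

-12 dB

Point-source spreading: ΔL = −20·log₁₀(r₂/r₁).
ΔL = −20·log₁₀(4) = -12.04 dB.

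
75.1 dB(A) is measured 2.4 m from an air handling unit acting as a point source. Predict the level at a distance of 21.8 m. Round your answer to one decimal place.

55.9 dB(A)

Point-source attenuation: ΔL = 20·log₁₀(r₂/r₁) = 20·log₁₀(21.8/2.4) = 19.165 dB.
L₂ = 75.1 − 20·log₁₀(21.8/2.4) = 75.1 − 19.165 = 55.94 dB(A).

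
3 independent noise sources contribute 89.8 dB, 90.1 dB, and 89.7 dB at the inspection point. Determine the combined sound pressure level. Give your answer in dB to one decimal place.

94.6 dB

Incoherent sources combine by intensity addition: L_total = 10·log₁₀(Σ 10^(L_i/10)).
Σ 10^(L/10) = 10^(89.8/10) + 10^(90.1/10) + 10^(89.7/10) = 2.912e+09.
L_total = 10·log₁₀(2.912e+09) = 94.64 dB.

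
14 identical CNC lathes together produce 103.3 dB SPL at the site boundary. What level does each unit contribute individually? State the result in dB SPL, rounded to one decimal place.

91.8 dB SPL

Dividing the total intensity by 14 lowers the level by 10·log₁₀ 14 = 11.461 dB: L₁ = 103.3 − 11.461.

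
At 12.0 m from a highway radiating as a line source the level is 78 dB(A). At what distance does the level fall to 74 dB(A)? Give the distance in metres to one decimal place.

For a line source L₁ − L₂ = 10·log₁₀(r₂/r₁), so r₂ = r₁·10^((L₁−L₂)/10).
r₂ = 12.0·10^((78−74)/10) = 12.0·10^(4.0/10) = 30.14 m.

30.1 m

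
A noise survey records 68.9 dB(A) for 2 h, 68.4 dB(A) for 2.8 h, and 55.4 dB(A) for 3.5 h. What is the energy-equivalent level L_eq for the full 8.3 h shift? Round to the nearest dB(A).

Weight each interval's intensity by its duration and average over T = 8.3 h:
Σ tᵢ·10^(Lᵢ/10) = 2·10^(68.9/10) + 2.8·10^(68.4/10) + 3.5·10^(55.4/10) = 3.611e+07.
L_eq = 10·log₁₀(3.611e+07/8.3) = 66.39 dB(A).

66 dB(A)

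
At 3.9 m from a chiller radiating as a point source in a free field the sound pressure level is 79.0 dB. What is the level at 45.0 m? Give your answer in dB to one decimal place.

For a point source, L₂ = L₁ − 20·log₁₀(r₂/r₁).
L₂ = 79.0 − 20·log₁₀(45.0/3.9) = 79.0 − 21.243 = 57.76 dB.

57.8 dB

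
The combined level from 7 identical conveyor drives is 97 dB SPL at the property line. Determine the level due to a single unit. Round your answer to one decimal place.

88.5 dB SPL

For N identical incoherent sources L_total = L₁ + 10·log₁₀ N, so L₁ = 97 − 10·log₁₀(7) = 97 − 8.451.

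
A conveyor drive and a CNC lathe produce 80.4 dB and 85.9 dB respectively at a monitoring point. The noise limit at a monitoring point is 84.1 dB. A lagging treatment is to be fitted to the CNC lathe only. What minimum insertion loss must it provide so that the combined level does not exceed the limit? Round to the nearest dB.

Fixed contribution from the other source: Σ 10^(L/10) = 10^(80.4/10) = 1.096e+08 (80.40 dB).
The limit corresponds to 10^(84.1/10) = 2.570e+08; subtracting the fixed part leaves 1.474e+08 for the CNC lathe, i.e. 81.68 dB.
Required insertion loss = 85.9 − 81.68 = 4.22 dB.

4 dB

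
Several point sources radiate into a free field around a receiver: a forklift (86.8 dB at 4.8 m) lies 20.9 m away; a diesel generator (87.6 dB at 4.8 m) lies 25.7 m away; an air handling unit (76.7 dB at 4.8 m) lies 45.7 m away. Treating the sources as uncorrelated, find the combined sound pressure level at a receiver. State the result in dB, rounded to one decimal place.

First find each source's level at the receiver (point-source: −20·log₁₀(r/r_ref)), then combine on an intensity basis.
forklift: 86.8 − 20·log₁₀(20.9/4.8) = 86.8 − 12.78 = 74.02 dB.
diesel generator: 87.6 − 20·log₁₀(25.7/4.8) = 87.6 − 14.57 = 73.03 dB.
air handling unit: 76.7 − 20·log₁₀(45.7/4.8) = 76.7 − 19.57 = 57.13 dB.
Σ 10^(L/10) = 4.584e+07 → L_total = 10·log₁₀(4.584e+07) = 76.61 dB.

76.6 dB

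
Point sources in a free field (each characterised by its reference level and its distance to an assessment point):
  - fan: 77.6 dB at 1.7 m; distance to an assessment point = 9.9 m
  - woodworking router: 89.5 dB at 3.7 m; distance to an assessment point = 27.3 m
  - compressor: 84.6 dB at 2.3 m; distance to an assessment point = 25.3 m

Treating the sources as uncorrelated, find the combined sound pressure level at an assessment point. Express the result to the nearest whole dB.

73 dB

Propagate each source to the receiver with L = L_ref − 20·log₁₀(r/r_ref), then add intensities.
fan: 77.6 − 20·log₁₀(9.9/1.7) = 77.6 − 15.30 = 62.30 dB.
woodworking router: 89.5 − 20·log₁₀(27.3/3.7) = 89.5 − 17.36 = 72.14 dB.
compressor: 84.6 − 20·log₁₀(25.3/2.3) = 84.6 − 20.83 = 63.77 dB.
Σ 10^(L/10) = 2.045e+07 → L_total = 10·log₁₀(2.045e+07) = 73.11 dB.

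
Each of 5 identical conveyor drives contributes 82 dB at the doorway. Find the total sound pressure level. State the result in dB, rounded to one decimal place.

L_total = L₁ + 10·log₁₀ N for N identical incoherent sources.
L_total = 82 + 10·log₁₀(5) = 82 + 6.990 = 88.99 dB.

89.0 dB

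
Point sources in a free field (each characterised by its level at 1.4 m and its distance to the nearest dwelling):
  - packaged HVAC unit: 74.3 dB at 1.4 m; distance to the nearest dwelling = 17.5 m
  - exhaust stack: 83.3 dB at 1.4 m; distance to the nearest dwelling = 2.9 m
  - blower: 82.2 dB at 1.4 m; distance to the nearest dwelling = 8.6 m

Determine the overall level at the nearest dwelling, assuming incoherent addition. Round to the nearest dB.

77 dB

Propagate each source to the receiver with L = L_ref − 20·log₁₀(r/r_ref), then add intensities.
packaged HVAC unit: 74.3 − 20·log₁₀(17.5/1.4) = 74.3 − 21.94 = 52.36 dB.
exhaust stack: 83.3 − 20·log₁₀(2.9/1.4) = 83.3 − 6.33 = 76.97 dB.
blower: 82.2 − 20·log₁₀(8.6/1.4) = 82.2 − 15.77 = 66.43 dB.
Σ 10^(L/10) = 5.440e+07 → L_total = 10·log₁₀(5.440e+07) = 77.36 dB.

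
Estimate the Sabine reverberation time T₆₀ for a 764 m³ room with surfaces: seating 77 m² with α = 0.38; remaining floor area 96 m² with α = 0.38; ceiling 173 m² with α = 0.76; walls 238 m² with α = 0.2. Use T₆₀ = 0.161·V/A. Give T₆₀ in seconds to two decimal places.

0.50 s

A = Σ Sᵢαᵢ = 77·0.38 + 96·0.38 + 173·0.76 + 238·0.2 = 244.82 m².
T₆₀ = 0.161 × 764 / 244.82 = 0.502 s.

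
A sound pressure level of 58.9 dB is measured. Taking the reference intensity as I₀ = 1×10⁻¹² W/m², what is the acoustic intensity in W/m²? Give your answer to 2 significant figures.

I/I₀ = 10^(58.9/10) = 7.762e+05, so I = 7.762e+05 × 10⁻¹² W/m².

7.8e-07 W/m²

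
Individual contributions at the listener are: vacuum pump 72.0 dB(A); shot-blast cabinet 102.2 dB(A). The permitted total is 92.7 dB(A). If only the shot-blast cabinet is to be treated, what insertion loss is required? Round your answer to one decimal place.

Fixed contribution from the other source: Σ 10^(L/10) = 10^(72.0/10) = 1.585e+07 (72.00 dB(A)).
The limit corresponds to 10^(92.7/10) = 1.862e+09; subtracting the fixed part leaves 1.846e+09 for the shot-blast cabinet, i.e. 92.66 dB(A).
Required insertion loss = 102.2 − 92.66 = 9.54 dB.

9.5 dB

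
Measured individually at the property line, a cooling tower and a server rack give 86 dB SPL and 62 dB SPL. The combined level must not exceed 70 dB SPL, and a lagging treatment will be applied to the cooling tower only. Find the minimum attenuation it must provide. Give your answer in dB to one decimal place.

16.7 dB

The untreated sources together contribute 10^(62/10) = 1.585e+06, i.e. 62.00 dB SPL.
The limit corresponds to 10^(70/10) = 1.000e+07; subtracting the fixed part leaves 8.415e+06 for the cooling tower, i.e. 69.25 dB SPL.
So the cooling tower must be reduced from 86 to 69.25 dB SPL: IL = 16.75 dB.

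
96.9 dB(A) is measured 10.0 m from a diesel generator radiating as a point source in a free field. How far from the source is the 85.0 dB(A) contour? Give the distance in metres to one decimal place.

39.4 m

Point-source spreading drops the level by 20·log₁₀(r₂/r₁); inverting, r₂/r₁ = 10^(ΔL/20).
r₂ = 10.0·10^((96.9−85.0)/20) = 10.0·10^(11.9/20) = 39.36 m.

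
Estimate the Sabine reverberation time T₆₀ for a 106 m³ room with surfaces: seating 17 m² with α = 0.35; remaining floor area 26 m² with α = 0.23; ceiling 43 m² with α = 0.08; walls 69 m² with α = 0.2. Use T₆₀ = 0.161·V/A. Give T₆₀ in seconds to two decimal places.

Total absorption A = 17·0.35 + 26·0.23 + 43·0.08 + 69·0.2 = 29.17 m² sabins.
T₆₀ = 0.161·V/A = 0.161·106/29.17 = 0.585 s.

0.59 s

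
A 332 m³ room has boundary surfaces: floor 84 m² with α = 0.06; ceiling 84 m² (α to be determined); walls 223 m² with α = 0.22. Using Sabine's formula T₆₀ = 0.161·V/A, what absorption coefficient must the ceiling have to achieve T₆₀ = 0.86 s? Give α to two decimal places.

0.10

Required total absorption A = 0.161·332/0.86 = 62.15 m².
Absorption from the other surfaces = 84·0.06 + 223·0.22 = 54.10 m², so the ceiling must supply 8.05 m² over 84 m².
α = 8.05/84 = 0.096.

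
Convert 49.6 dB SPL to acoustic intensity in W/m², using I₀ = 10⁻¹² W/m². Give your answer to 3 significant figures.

9.12e-08 W/m²

L = 10·log₁₀(I/I₀) ⇒ I = I₀·10^(L/10) = 10⁻¹² × 10^4.96.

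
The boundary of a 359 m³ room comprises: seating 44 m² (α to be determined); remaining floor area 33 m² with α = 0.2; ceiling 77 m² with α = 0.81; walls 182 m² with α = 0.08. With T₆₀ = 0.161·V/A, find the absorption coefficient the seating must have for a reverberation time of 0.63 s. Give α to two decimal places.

From T₆₀ = 0.161·V/A, the target T₆₀ = 0.63 s needs A = 0.161·359/0.63 = 91.74 m².
Absorption from the other surfaces = 33·0.2 + 77·0.81 + 182·0.08 = 83.53 m², so the seating must supply 8.21 m² over 44 m².
α = 8.21/44 = 0.187.

0.19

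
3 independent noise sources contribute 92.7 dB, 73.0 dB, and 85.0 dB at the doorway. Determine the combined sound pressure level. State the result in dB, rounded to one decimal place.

For uncorrelated sources the intensities add, so convert each level to linear form, sum, and take 10·log₁₀ of the total.
Σ 10^(L/10) = 10^(92.7/10) + 10^(73.0/10) + 10^(85.0/10) = 2.198e+09.
L_total = 10·log₁₀(2.198e+09) = 93.42 dB.

93.4 dB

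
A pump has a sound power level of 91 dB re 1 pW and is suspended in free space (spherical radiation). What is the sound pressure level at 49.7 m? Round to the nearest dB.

46 dB

The power spreads over a sphere of area 4π·r², so L_p = L_w − 10·log₁₀(4π·r²).
4π·r² = 3.104e+04 m², 10·log₁₀ of that is 44.919 dB.
L_p = 91 − 44.919 = 46.08 dB.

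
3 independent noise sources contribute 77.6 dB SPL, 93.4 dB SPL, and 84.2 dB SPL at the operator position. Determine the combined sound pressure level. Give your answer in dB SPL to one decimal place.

94.0 dB SPL

Incoherent sources combine by intensity addition: L_total = 10·log₁₀(Σ 10^(L_i/10)).
Σ 10^(L/10) = 10^(77.6/10) + 10^(93.4/10) + 10^(84.2/10) = 2.508e+09.
L_total = 10·log₁₀(2.508e+09) = 93.99 dB SPL.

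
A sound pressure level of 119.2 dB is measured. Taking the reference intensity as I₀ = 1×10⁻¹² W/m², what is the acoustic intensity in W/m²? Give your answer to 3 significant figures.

I/I₀ = 10^(119.2/10) = 8.318e+11, so I = 8.318e+11 × 10⁻¹² W/m².

0.832 W/m²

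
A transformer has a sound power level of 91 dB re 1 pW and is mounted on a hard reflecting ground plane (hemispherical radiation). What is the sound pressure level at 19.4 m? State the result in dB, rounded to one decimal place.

L_p = L_w − 10·log₁₀(2π·r²) with r = 19.4 m.
2π·r² = 2365 m², 10·log₁₀ of that is 33.738 dB.
L_p = 91 − 33.738 = 57.26 dB.

57.3 dB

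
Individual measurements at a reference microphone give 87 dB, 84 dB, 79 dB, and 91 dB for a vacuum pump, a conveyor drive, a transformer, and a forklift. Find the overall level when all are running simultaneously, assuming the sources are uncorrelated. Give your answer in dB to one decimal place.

93.2 dB

Incoherent sources combine by intensity addition: L_total = 10·log₁₀(Σ 10^(L_i/10)).
Σ 10^(L/10) = 10^(87/10) + 10^(84/10) + 10^(79/10) + 10^(91/10) = 2.091e+09.
L_total = 10·log₁₀(2.091e+09) = 93.20 dB.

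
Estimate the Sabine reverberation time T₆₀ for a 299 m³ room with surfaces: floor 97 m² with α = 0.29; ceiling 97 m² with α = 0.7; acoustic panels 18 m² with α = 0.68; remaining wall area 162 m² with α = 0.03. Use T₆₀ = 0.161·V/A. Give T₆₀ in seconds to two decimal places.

Summing Sᵢαᵢ: 97·0.29 + 97·0.7 + 18·0.68 + 162·0.03 = 113.13 m².
T₆₀ = 0.161 × 299 / 113.13 = 0.426 s.

0.43 s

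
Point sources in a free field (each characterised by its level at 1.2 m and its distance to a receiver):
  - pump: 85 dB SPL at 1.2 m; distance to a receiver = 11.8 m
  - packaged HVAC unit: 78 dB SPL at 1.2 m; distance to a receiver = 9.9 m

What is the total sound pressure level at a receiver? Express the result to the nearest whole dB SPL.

Apply inverse-square spreading to bring every level to the receiver, then sum 10^(L/10).
pump: 85 − 20·log₁₀(11.8/1.2) = 85 − 19.85 = 65.15 dB SPL.
packaged HVAC unit: 78 − 20·log₁₀(9.9/1.2) = 78 − 18.33 = 59.67 dB SPL.
Σ 10^(L/10) = 4.197e+06 → L_total = 10·log₁₀(4.197e+06) = 66.23 dB SPL.

66 dB SPL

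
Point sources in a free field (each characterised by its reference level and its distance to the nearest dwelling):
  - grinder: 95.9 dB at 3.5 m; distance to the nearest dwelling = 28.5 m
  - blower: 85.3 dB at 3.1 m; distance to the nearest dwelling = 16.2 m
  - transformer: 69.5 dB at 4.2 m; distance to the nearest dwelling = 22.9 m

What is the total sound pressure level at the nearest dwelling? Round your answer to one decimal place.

78.5 dB

First find each source's level at the receiver (point-source: −20·log₁₀(r/r_ref)), then combine on an intensity basis.
grinder: 95.9 − 20·log₁₀(28.5/3.5) = 95.9 − 18.22 = 77.68 dB.
blower: 85.3 − 20·log₁₀(16.2/3.1) = 85.3 − 14.36 = 70.94 dB.
transformer: 69.5 − 20·log₁₀(22.9/4.2) = 69.5 − 14.73 = 54.77 dB.
Σ 10^(L/10) = 7.138e+07 → L_total = 10·log₁₀(7.138e+07) = 78.54 dB.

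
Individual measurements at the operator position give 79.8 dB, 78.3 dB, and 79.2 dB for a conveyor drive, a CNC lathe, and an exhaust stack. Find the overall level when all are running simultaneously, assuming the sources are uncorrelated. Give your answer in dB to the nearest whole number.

For uncorrelated sources the intensities add, so convert each level to linear form, sum, and take 10·log₁₀ of the total.
Σ 10^(L/10) = 10^(79.8/10) + 10^(78.3/10) + 10^(79.2/10) = 2.463e+08.
L_total = 10·log₁₀(2.463e+08) = 83.91 dB.

84 dB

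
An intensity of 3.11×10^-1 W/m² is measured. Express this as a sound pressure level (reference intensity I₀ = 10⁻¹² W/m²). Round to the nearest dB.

115 dB

L = 10·log₁₀(I/I₀) = 10·log₁₀(3.11×10^-1/10⁻¹²) = 10·log₁₀(3.11×10^11).
L = 10·(0.4928 + 11) = 114.93 dB.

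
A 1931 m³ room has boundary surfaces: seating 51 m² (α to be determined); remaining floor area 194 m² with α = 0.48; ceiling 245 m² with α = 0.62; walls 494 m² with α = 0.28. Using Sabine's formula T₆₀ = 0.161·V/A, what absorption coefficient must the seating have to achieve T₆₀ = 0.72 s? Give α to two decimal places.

0.95

From T₆₀ = 0.161·V/A, the target T₆₀ = 0.72 s needs A = 0.161·1931/0.72 = 431.79 m².
Absorption from the other surfaces = 194·0.48 + 245·0.62 + 494·0.28 = 383.34 m², so the seating must supply 48.45 m² over 51 m².
α = 48.45/51 = 0.950.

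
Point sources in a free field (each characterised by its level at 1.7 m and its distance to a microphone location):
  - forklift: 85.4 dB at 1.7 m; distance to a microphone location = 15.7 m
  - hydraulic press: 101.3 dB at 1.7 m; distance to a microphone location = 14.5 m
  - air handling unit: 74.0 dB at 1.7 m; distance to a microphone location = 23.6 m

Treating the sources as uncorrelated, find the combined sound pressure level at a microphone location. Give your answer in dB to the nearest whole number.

83 dB

First find each source's level at the receiver (point-source: −20·log₁₀(r/r_ref)), then combine on an intensity basis.
forklift: 85.4 − 20·log₁₀(15.7/1.7) = 85.4 − 19.31 = 66.09 dB.
hydraulic press: 101.3 − 20·log₁₀(14.5/1.7) = 101.3 − 18.62 = 82.68 dB.
air handling unit: 74.0 − 20·log₁₀(23.6/1.7) = 74.0 − 22.85 = 51.15 dB.
Σ 10^(L/10) = 1.896e+08 → L_total = 10·log₁₀(1.896e+08) = 82.78 dB.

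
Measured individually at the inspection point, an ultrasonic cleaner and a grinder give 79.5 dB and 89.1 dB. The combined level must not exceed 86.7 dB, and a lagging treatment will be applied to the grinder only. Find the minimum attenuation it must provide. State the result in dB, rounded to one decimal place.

The untreated sources together contribute 10^(79.5/10) = 8.913e+07, i.e. 79.50 dB.
To meet 86.7 dB overall, the treated grinder may contribute at most 10^(86.7/10) − 8.913e+07 = 3.786e+08, i.e. 85.78 dB.
Required insertion loss = 89.1 − 85.78 = 3.32 dB.

3.3 dB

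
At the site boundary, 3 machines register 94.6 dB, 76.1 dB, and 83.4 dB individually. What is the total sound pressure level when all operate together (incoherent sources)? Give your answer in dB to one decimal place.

95.0 dB

For uncorrelated sources the intensities add, so convert each level to linear form, sum, and take 10·log₁₀ of the total.
Σ 10^(L/10) = 10^(94.6/10) + 10^(76.1/10) + 10^(83.4/10) = 3.144e+09.
L_total = 10·log₁₀(3.144e+09) = 94.97 dB.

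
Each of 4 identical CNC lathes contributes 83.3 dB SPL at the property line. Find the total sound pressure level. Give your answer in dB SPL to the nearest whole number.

With 4 equal, uncorrelated contributions the intensity is 4× that of one unit, giving a rise of 10·log₁₀ 4.
L_total = 83.3 + 10·log₁₀(4) = 83.3 + 6.021 = 89.32 dB SPL.

89 dB SPL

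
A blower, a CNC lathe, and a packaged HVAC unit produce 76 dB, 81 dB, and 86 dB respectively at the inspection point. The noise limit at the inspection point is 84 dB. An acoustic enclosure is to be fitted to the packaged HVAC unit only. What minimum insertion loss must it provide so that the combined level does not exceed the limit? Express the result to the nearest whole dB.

Fixed contribution from the other sources: Σ 10^(L/10) = 10^(76/10) + 10^(81/10) = 1.657e+08 (82.19 dB).
The limit corresponds to 10^(84/10) = 2.512e+08; subtracting the fixed part leaves 8.549e+07 for the packaged HVAC unit, i.e. 79.32 dB.
Required insertion loss = 86 − 79.32 = 6.68 dB.

7 dB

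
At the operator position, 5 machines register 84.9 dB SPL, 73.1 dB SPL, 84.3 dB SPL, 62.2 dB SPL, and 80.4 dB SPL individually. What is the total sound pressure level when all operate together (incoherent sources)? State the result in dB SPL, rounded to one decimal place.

Incoherent sources combine by intensity addition: L_total = 10·log₁₀(Σ 10^(L_i/10)).
Σ 10^(L/10) = 10^(84.9/10) + 10^(73.1/10) + 10^(84.3/10) + 10^(62.2/10) + 10^(80.4/10) = 7.099e+08.
L_total = 10·log₁₀(7.099e+08) = 88.51 dB SPL.

88.5 dB SPL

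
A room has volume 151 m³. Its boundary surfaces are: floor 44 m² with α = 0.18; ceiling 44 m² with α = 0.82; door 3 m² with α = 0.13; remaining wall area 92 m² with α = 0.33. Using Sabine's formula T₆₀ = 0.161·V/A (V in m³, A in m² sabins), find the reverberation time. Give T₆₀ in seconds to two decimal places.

0.33 s

A = Σ Sᵢαᵢ = 44·0.18 + 44·0.82 + 3·0.13 + 92·0.33 = 74.75 m².
T₆₀ = 0.161·V/A = 0.161·151/74.75 = 0.325 s.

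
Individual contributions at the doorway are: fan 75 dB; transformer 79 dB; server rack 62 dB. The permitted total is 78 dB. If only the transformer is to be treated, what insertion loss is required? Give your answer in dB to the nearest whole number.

Everything except the transformer sums to 10^(75/10) + 10^(62/10) = 3.321e+07 in linear terms, 75.21 dB.
The limit corresponds to 10^(78/10) = 6.310e+07; subtracting the fixed part leaves 2.989e+07 for the transformer, i.e. 74.75 dB.
Required insertion loss = 79 − 74.75 = 4.25 dB.

4 dB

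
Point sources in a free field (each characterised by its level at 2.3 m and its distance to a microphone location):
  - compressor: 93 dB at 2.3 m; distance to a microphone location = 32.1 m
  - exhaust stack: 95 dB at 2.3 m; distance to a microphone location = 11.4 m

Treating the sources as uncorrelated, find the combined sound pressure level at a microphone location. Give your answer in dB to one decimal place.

Apply inverse-square spreading to bring every level to the receiver, then sum 10^(L/10).
compressor: 93 − 20·log₁₀(32.1/2.3) = 93 − 22.90 = 70.10 dB.
exhaust stack: 95 − 20·log₁₀(11.4/2.3) = 95 − 13.90 = 81.10 dB.
Σ 10^(L/10) = 1.390e+08 → L_total = 10·log₁₀(1.390e+08) = 81.43 dB.

81.4 dB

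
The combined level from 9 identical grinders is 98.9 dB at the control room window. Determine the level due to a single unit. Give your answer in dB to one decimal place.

89.4 dB

Dividing the total intensity by 9 lowers the level by 10·log₁₀ 9 = 9.542 dB: L₁ = 98.9 − 9.542.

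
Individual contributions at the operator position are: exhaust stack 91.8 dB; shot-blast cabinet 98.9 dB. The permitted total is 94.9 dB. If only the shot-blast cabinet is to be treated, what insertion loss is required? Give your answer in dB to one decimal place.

The untreated sources together contribute 10^(91.8/10) = 1.514e+09, i.e. 91.80 dB.
To meet 94.9 dB overall, the treated shot-blast cabinet may contribute at most 10^(94.9/10) − 1.514e+09 = 1.577e+09, i.e. 91.98 dB.
Required insertion loss = 98.9 − 91.98 = 6.92 dB.

6.9 dB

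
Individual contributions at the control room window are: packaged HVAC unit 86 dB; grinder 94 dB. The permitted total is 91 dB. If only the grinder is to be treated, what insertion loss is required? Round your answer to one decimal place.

4.7 dB

Fixed contribution from the other source: Σ 10^(L/10) = 10^(86/10) = 3.981e+08 (86.00 dB).
The limit corresponds to 10^(91/10) = 1.259e+09; subtracting the fixed part leaves 8.608e+08 for the grinder, i.e. 89.35 dB.
Required insertion loss = 94 − 89.35 = 4.65 dB.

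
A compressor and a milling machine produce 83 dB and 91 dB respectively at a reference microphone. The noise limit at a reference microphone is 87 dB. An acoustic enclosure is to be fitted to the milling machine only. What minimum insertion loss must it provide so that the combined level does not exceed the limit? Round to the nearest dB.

Everything except the milling machine sums to 10^(83/10) = 1.995e+08 in linear terms, 83.00 dB.
The limit corresponds to 10^(87/10) = 5.012e+08; subtracting the fixed part leaves 3.017e+08 for the milling machine, i.e. 84.80 dB.
Required insertion loss = 91 − 84.80 = 6.20 dB.

6 dB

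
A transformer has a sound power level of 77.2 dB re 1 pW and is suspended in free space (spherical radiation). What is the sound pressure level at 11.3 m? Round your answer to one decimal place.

Free-field spherical radiation: L_p = L_w − 10·log₁₀(4π·r²), r = 11.3 m.
4π·r² = 1605 m², 10·log₁₀ of that is 32.054 dB.
L_p = 77.2 − 32.054 = 45.15 dB.

45.1 dB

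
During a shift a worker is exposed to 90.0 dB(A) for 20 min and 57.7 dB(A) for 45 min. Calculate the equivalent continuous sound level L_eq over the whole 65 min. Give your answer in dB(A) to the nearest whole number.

85 dB(A)

Weight each interval's intensity by its duration and average over T = 65 min:
Σ tᵢ·10^(Lᵢ/10) = 20·10^(90.0/10) + 45·10^(57.7/10) = 2.003e+10.
L_eq = 10·log₁₀(2.003e+10/65) = 84.89 dB(A).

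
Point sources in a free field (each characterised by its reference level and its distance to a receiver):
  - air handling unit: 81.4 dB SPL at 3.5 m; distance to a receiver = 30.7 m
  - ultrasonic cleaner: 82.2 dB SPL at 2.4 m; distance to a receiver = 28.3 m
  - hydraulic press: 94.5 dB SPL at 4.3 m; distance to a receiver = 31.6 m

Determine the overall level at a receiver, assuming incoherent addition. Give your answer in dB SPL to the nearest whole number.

Apply inverse-square spreading to bring every level to the receiver, then sum 10^(L/10).
air handling unit: 81.4 − 20·log₁₀(30.7/3.5) = 81.4 − 18.86 = 62.54 dB SPL.
ultrasonic cleaner: 82.2 − 20·log₁₀(28.3/2.4) = 82.2 − 21.43 = 60.77 dB SPL.
hydraulic press: 94.5 − 20·log₁₀(31.6/4.3) = 94.5 − 17.32 = 77.18 dB SPL.
Σ 10^(L/10) = 5.517e+07 → L_total = 10·log₁₀(5.517e+07) = 77.42 dB SPL.

77 dB SPL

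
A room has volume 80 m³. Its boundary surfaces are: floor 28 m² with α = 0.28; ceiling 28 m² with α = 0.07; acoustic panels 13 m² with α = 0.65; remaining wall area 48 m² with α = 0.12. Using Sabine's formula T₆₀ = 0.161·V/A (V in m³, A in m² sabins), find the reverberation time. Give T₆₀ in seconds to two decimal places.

A = Σ Sᵢαᵢ = 28·0.28 + 28·0.07 + 13·0.65 + 48·0.12 = 24.01 m².
T₆₀ = 0.161 × 80 / 24.01 = 0.536 s.

0.54 s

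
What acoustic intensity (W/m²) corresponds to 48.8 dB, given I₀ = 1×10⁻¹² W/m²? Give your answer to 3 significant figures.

7.59e-08 W/m²

I/I₀ = 10^(48.8/10) = 7.586e+04, so I = 7.586e+04 × 10⁻¹² W/m².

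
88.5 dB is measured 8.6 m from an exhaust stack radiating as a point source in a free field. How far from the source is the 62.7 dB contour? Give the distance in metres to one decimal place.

167.7 m

Point-source spreading drops the level by 20·log₁₀(r₂/r₁); inverting, r₂/r₁ = 10^(ΔL/20).
r₂ = 8.6·10^((88.5−62.7)/20) = 8.6·10^(25.8/20) = 167.69 m.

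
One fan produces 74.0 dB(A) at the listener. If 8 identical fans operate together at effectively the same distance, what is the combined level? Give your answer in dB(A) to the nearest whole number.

L_total = L₁ + 10·log₁₀ N for N identical incoherent sources.
L_total = 74.0 + 10·log₁₀(8) = 74.0 + 9.031 = 83.03 dB(A).

83 dB(A)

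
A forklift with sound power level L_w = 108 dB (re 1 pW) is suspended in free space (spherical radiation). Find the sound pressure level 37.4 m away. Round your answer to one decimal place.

65.6 dB

L_p = L_w − 10·log₁₀(4π·r²) with r = 37.4 m.
4π·r² = 1.758e+04 m², 10·log₁₀ of that is 42.450 dB.
L_p = 108 − 42.450 = 65.55 dB.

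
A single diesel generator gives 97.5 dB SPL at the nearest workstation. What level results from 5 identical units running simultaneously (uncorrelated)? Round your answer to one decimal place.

N identical incoherent sources raise the level by 10·log₁₀ N.
L_total = 97.5 + 10·log₁₀(5) = 97.5 + 6.990 = 104.49 dB SPL.

104.5 dB SPL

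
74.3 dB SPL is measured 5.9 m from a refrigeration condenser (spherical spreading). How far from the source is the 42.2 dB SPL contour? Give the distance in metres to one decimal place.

237.6 m

For a point source L₁ − L₂ = 20·log₁₀(r₂/r₁), so r₂ = r₁·10^((L₁−L₂)/20).
r₂ = 5.9·10^((74.3−42.2)/20) = 5.9·10^(32.1/20) = 237.60 m.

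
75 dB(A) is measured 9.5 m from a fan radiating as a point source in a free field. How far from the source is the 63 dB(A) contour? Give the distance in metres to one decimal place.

The 12.0 dB drop corresponds to a distance ratio of 10^(12.0/20) for a point source.
r₂ = 9.5·10^((75−63)/20) = 9.5·10^(12.0/20) = 37.82 m.

37.8 m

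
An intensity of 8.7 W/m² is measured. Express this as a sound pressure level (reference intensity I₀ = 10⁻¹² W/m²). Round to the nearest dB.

129 dB

Dividing by I₀ shifts the exponent by 12: I/I₀ = 8.7×10^12.
L = 10·(0.9395 + 12) = 129.40 dB.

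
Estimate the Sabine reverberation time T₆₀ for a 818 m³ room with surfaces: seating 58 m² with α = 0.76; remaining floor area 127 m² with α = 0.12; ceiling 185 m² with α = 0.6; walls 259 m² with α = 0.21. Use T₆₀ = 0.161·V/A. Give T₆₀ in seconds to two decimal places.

A = Σ Sᵢαᵢ = 58·0.76 + 127·0.12 + 185·0.6 + 259·0.21 = 224.71 m².
T₆₀ = 0.161·V/A = 0.161·818/224.71 = 0.586 s.

0.59 s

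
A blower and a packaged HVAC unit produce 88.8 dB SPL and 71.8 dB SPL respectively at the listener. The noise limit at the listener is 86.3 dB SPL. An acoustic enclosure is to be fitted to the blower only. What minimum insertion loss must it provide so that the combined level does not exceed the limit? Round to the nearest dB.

3 dB

The untreated sources together contribute 10^(71.8/10) = 1.514e+07, i.e. 71.80 dB SPL.
To meet 86.3 dB SPL overall, the treated blower may contribute at most 10^(86.3/10) − 1.514e+07 = 4.114e+08, i.e. 86.14 dB SPL.
Required insertion loss = 88.8 − 86.14 = 2.66 dB.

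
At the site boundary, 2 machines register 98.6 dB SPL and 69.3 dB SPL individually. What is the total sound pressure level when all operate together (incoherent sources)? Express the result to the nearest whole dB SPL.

99 dB SPL

Incoherent sources combine by intensity addition: L_total = 10·log₁₀(Σ 10^(L_i/10)).
Σ 10^(L/10) = 10^(98.6/10) + 10^(69.3/10) = 7.253e+09.
L_total = 10·log₁₀(7.253e+09) = 98.61 dB SPL.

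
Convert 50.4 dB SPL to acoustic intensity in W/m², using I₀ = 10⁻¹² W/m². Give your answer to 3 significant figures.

1.10e-07 W/m²

I/I₀ = 10^(50.4/10) = 1.096e+05, so I = 1.096e+05 × 10⁻¹² W/m².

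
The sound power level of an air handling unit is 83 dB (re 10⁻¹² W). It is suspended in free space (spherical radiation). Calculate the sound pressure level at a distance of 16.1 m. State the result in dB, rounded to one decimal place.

The power spreads over a sphere of area 4π·r², so L_p = L_w − 10·log₁₀(4π·r²).
4π·r² = 3257 m², 10·log₁₀ of that is 35.129 dB.
L_p = 83 − 35.129 = 47.87 dB.

47.9 dB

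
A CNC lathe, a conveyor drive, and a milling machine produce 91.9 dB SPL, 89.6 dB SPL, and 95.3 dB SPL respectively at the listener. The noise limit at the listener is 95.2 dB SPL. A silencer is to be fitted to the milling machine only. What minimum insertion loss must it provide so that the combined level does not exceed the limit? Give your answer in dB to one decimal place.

Everything except the milling machine sums to 10^(91.9/10) + 10^(89.6/10) = 2.461e+09 in linear terms, 93.91 dB SPL.
To meet 95.2 dB SPL overall, the treated milling machine may contribute at most 10^(95.2/10) − 2.461e+09 = 8.505e+08, i.e. 89.30 dB SPL.
So the milling machine must be reduced from 95.3 to 89.30 dB SPL: IL = 6.00 dB.

6.0 dB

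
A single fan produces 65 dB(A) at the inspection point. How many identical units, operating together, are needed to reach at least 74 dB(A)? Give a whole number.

Need L₁ + 10·log₁₀ N ≥ 74, i.e. log₁₀ N ≥ 0.90.
N ≥ 10^(9.0/10) = 7.943, so N = 8.

8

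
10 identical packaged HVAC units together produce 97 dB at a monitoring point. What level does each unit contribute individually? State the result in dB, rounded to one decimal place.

Dividing the total intensity by 10 lowers the level by 10·log₁₀ 10 = 10.000 dB: L₁ = 97 − 10.000.

87.0 dB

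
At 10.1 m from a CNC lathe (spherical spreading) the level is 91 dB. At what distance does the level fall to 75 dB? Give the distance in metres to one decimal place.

63.7 m

For a point source L₁ − L₂ = 20·log₁₀(r₂/r₁), so r₂ = r₁·10^((L₁−L₂)/20).
r₂ = 10.1·10^((91−75)/20) = 10.1·10^(16.0/20) = 63.73 m.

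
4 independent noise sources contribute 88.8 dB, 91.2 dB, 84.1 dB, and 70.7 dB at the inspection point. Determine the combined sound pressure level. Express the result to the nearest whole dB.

For uncorrelated sources the intensities add, so convert each level to linear form, sum, and take 10·log₁₀ of the total.
Σ 10^(L/10) = 10^(88.8/10) + 10^(91.2/10) + 10^(84.1/10) + 10^(70.7/10) = 2.346e+09.
L_total = 10·log₁₀(2.346e+09) = 93.70 dB.

94 dB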